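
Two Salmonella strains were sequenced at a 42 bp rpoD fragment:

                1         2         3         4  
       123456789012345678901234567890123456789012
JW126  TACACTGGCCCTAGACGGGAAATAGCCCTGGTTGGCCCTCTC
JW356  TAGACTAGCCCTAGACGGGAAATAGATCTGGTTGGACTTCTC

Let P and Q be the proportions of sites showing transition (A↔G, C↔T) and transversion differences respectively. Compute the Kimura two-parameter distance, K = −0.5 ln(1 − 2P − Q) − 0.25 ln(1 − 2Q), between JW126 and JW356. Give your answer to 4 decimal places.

Differing sites — 3:C/G (Tv); 7:G/A (Ti); 26:C/A (Tv); 27:C/T (Ti); 36:C/A (Tv); 38:C/T (Ti).
Of the 6 differences, 3 transitions and 3 transversions over 42 sites: P = 3/42 = 0.071429, Q = 3/42 = 0.071429.
d = −0.5·ln(0.785713) − 0.25·ln(0.857142) = −0.5·(-0.241164) − 0.25·(-0.154152) = 0.1591.

0.1591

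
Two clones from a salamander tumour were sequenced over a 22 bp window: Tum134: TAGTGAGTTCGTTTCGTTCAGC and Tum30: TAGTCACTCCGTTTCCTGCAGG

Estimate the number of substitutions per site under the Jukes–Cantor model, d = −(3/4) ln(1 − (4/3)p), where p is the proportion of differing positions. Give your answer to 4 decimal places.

Mismatches occur at site 5 (G/C), site 7 (G/C), site 9 (T/C), site 16 (G/C), site 18 (T/G), site 22 (C/G).
p = 6/22 = 0.272727.
d = −0.75 · ln(1 − (4/3)·0.272727) = −0.75 · ln(0.636364) = −0.75 · (-0.451985) = 0.3390.

0.3390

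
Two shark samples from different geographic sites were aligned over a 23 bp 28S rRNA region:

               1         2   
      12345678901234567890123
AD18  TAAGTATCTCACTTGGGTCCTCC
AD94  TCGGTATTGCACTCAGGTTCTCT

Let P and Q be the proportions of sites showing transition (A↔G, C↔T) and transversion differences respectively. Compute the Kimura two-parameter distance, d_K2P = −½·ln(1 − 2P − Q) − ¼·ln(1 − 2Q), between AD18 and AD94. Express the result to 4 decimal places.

Mismatches occur at site 2 (A→C, transversion), site 3 (A→G, transition), site 8 (C→T, transition), site 9 (T→G, transversion), site 14 (T→C, transition), site 15 (G→A, transition), site 19 (C→T, transition), site 23 (C→T, transition).
Of the 8 differences, 6 transitions and 2 transversions over 23 sites: P = 6/23 = 0.260870, Q = 2/23 = 0.086957.
d = −0.5·ln(0.391303) − 0.25·ln(0.826086) = −0.5·(-0.938273) − 0.25·(-0.191056) = 0.5169.

0.5169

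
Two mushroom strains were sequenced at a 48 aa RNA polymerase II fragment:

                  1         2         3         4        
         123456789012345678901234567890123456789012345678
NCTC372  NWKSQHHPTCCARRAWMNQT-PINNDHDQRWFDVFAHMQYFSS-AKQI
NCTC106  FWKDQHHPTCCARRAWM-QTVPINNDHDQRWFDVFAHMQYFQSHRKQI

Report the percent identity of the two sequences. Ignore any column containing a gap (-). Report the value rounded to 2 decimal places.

91.11%

Excluding the 3 gap columns leaves 45 comparable sites.
Mismatches occur at site 1 (N↔F), site 4 (S↔D), site 42 (S↔Q), site 45 (A↔R).
41 of the 45 comparable sites match, so the percent identity is 41/45 × 100 = 91.11%.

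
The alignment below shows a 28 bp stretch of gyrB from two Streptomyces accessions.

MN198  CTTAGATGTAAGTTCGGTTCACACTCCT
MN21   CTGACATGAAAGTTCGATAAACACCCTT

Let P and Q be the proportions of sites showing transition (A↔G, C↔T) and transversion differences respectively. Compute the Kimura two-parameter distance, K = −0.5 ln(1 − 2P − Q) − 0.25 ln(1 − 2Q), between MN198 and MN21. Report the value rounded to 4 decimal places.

0.3600

Differing sites — 3:T/G (Tv); 5:G/C (Tv); 9:T/A (Tv); 17:G/A (Ti); 19:T/A (Tv); 20:C/A (Tv); 25:T/C (Ti); 27:C/T (Ti).
Of the 8 differences, 3 transitions and 5 transversions over 28 sites: P = 3/28 = 0.107143, Q = 5/28 = 0.178571.
d = −0.5·ln(0.607143) − 0.25·ln(0.642858) = −0.5·(-0.498991) − 0.25·(-0.441831) = 0.3600.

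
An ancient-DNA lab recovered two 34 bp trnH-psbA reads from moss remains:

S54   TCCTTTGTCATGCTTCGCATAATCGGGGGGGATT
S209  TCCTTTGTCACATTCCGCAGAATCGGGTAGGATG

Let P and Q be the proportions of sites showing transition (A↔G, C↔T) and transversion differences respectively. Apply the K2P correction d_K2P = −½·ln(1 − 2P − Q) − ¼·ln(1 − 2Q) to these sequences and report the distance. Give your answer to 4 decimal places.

Differing sites — 11:T/C (Ti); 12:G/A (Ti); 13:C/T (Ti); 15:T/C (Ti); 20:T/G (Tv); 28:G/T (Tv); 29:G/A (Ti); 34:T/G (Tv).
Of the 8 differences, 5 transitions and 3 transversions over 34 sites: P = 5/34 = 0.147059, Q = 3/34 = 0.088235.
d = −0.5·ln(0.617647) − 0.25·ln(0.823530) = −0.5·(-0.481838) − 0.25·(-0.194155) = 0.2895.

0.2895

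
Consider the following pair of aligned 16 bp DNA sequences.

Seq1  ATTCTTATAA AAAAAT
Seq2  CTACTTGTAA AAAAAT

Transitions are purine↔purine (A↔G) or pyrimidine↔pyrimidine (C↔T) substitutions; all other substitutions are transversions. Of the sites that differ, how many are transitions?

1

Differing sites — 1:A/C (Tv); 3:T/A (Tv); 7:A/G (Ti).
Of the 3 differences, 1 transition and 2 transversions, so the answer is 1.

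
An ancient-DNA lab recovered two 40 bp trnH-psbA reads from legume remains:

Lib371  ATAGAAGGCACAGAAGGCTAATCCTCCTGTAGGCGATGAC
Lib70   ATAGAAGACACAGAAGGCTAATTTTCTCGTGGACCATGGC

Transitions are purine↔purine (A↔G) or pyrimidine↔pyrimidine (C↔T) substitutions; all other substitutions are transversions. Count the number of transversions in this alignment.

The sequences differ at positions 8 (G/A, transition), 23 (C/T, transition), 24 (C/T, transition), 27 (C/T, transition), 28 (T/C, transition), 31 (A/G, transition), 33 (G/A, transition), 35 (G/C, transversion), 39 (A/G, transition).
Of the 9 differences, 8 transitions and 1 transversion, so the answer is 1.

1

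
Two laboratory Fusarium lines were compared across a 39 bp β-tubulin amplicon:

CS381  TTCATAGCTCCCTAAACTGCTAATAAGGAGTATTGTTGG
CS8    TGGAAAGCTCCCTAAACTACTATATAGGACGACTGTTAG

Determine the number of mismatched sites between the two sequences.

Mismatches occur at site 2 (T/G), site 3 (C/G), site 5 (T/A), site 19 (G/A), site 23 (A/T), site 24 (T/A), site 25 (A/T), site 30 (G/C), site 31 (T/G), site 33 (T/C), site 38 (G/A).
That gives 11 mismatches out of 39 aligned sites, so the Hamming distance is 11.

11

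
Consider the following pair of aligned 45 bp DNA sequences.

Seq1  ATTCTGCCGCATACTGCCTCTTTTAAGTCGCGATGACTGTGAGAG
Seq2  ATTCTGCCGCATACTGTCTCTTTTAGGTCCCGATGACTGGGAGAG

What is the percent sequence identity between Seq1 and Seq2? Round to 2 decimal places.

91.11%

Differing sites — 17:C/T; 26:A/G; 30:G/C; 40:T/G.
41 of the 45 sites match, so the percent identity is 41/45 × 100 = 91.11%.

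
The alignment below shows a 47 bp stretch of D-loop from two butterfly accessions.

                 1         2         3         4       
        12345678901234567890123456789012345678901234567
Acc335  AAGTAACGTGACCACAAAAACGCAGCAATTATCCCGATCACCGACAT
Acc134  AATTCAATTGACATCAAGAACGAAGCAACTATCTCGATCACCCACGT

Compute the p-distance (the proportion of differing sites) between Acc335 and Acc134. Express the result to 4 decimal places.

The sequences differ at positions 3 (G/T), 5 (A/C), 7 (C/A), 8 (G/T), 13 (C/A), 14 (A/T), 18 (A/G), 23 (C/A), 29 (T/C), 34 (C/T), 43 (G/C), 46 (A/G).
There are 12 differences over 47 sites, so p = 12/47 = 0.2553.

0.2553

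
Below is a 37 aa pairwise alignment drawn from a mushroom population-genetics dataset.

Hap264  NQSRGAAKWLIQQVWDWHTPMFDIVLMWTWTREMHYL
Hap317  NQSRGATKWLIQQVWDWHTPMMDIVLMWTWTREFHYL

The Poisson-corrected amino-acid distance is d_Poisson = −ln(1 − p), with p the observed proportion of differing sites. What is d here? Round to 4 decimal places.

0.0846

The sequences differ at positions 7 (A/T), 22 (F/M), 34 (M/F).
p = 3/37 = 0.081081.
d = −ln(1 − 0.081081) = −ln(0.918919) = 0.0846.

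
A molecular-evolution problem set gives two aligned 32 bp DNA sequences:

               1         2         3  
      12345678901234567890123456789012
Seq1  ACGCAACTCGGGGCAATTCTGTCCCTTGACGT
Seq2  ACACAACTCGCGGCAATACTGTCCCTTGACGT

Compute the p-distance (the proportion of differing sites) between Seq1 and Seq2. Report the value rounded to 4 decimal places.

The sequences differ at positions 3 (G/A), 11 (G/C), 18 (T/A).
There are 3 differences over 32 sites, so p = 3/32 = 0.0938.

0.0938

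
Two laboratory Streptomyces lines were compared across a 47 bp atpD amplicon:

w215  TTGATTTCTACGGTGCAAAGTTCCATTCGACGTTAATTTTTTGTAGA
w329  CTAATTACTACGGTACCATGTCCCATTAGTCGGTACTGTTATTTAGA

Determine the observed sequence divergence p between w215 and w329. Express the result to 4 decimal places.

Mismatches occur at site 1 (T↔C), site 3 (G↔A), site 7 (T↔A), site 15 (G↔A), site 17 (A↔C), site 19 (A↔T), site 22 (T↔C), site 28 (C↔A), site 30 (A↔T), site 33 (T↔G), site 36 (A↔C), site 38 (T↔G), site 41 (T↔A), site 43 (G↔T).
There are 14 differences over 47 sites, so p = 14/47 = 0.2979.

0.2979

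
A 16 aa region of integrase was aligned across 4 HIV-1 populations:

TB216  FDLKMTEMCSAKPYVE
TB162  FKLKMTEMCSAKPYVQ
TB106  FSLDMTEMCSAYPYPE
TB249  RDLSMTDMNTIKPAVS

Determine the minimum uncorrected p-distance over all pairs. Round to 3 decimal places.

Pairwise Hamming distances:
  TB216 vs TB162: 2
  TB216 vs TB106: 4
  TB216 vs TB249: 8
  TB162 vs TB106: 5
  TB162 vs TB249: 9
  TB106 vs TB249: 11
The smallest is 2 mismatches, between TB216 and TB162; p = 2/16 = 0.125.

0.125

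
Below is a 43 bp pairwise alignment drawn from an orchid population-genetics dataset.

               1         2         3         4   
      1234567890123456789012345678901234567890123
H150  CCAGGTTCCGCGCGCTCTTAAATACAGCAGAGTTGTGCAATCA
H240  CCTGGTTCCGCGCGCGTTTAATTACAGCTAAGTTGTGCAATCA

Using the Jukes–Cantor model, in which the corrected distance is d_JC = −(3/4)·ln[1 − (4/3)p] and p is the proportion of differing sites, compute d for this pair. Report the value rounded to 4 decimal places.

The sequences differ at positions 3 (A/T), 16 (T/G), 17 (C/T), 22 (A/T), 29 (A/T), 30 (G/A).
p = 6/43 = 0.139535.
d = −0.75 · ln(1 − (4/3)·0.139535) = −0.75 · ln(0.813953) = −0.75 · (-0.205853) = 0.1544.

0.1544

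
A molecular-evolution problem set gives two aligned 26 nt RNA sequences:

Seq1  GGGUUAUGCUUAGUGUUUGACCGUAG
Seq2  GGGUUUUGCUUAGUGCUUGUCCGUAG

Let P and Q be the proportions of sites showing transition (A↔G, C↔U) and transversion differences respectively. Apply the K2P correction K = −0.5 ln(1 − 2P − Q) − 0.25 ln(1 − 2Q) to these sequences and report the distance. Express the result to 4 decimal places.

0.1253

Mismatches occur at site 6 (A→U, transversion), site 16 (U→C, transition), site 20 (A→U, transversion).
Of the 3 differences, 1 transition and 2 transversions over 26 sites: P = 1/26 = 0.038462, Q = 2/26 = 0.076923.
d = −0.5·ln(0.846153) − 0.25·ln(0.846154) = −0.5·(-0.167055) − 0.25·(-0.167054) = 0.1253.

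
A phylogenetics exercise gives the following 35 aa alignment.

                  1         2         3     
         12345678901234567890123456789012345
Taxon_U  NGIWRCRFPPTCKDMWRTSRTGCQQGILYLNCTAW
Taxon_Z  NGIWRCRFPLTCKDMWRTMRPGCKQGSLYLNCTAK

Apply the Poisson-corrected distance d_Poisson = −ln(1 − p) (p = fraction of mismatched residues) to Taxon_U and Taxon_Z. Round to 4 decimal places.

0.1881

The sequences differ at positions 10 (P/L), 19 (S/M), 21 (T/P), 24 (Q/K), 27 (I/S), 35 (W/K).
p = 6/35 = 0.171429.
d = −ln(1 − 0.171429) = −ln(0.828571) = 0.1881.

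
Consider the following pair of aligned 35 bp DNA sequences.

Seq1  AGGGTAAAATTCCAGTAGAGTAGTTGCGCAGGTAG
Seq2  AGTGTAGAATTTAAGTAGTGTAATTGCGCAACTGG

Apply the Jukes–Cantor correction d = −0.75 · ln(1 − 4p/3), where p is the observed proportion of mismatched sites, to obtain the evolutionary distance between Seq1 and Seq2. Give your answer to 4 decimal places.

0.3149

The sequences differ at positions 3 (G/T), 7 (A/G), 12 (C/T), 13 (C/A), 19 (A/T), 23 (G/A), 31 (G/A), 32 (G/C), 34 (A/G).
p = 9/35 = 0.257143.
d = −0.75 · ln(1 − (4/3)·0.257143) = −0.75 · ln(0.657143) = −0.75 · (-0.419854) = 0.3149.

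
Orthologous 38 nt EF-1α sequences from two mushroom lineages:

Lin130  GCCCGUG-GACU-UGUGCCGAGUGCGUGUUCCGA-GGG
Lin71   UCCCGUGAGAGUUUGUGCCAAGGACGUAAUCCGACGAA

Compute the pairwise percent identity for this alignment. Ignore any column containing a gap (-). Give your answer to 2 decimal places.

Excluding the 3 gap columns leaves 35 comparable sites.
The sequences differ at positions 1 (G/U), 11 (C/G), 20 (G/A), 23 (U/G), 24 (G/A), 28 (G/A), 29 (U/A), 37 (G/A), 38 (G/A).
26 of the 35 comparable sites match, so the percent identity is 26/35 × 100 = 74.29%.

74.29%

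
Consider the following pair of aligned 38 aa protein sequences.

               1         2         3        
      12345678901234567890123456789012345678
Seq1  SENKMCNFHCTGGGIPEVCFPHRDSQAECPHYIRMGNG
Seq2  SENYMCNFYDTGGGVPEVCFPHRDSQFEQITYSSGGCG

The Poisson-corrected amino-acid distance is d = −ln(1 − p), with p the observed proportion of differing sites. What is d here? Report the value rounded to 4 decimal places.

0.3795

The sequences differ at positions 4 (K/Y), 9 (H/Y), 10 (C/D), 15 (I/V), 27 (A/F), 29 (C/Q), 30 (P/I), 31 (H/T), 33 (I/S), 34 (R/S), 35 (M/G), 37 (N/C).
p = 12/38 = 0.315789.
d = −ln(1 − 0.315789) = −ln(0.684211) = 0.3795.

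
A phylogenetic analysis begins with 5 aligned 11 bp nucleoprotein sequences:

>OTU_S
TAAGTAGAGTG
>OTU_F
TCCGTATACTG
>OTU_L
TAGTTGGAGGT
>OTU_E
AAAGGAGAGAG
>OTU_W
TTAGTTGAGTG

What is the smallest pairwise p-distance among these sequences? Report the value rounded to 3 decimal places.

0.182

Pairwise Hamming distances:
  OTU_S vs OTU_F: 4
  OTU_S vs OTU_L: 5
  OTU_S vs OTU_E: 3
  OTU_S vs OTU_W: 2
  OTU_F vs OTU_L: 8
  OTU_F vs OTU_E: 7
  OTU_F vs OTU_W: 5
  OTU_L vs OTU_E: 7
  OTU_L vs OTU_W: 6
  OTU_E vs OTU_W: 5
The smallest is 2 mismatches, between OTU_S and OTU_W; p = 2/11 = 0.182.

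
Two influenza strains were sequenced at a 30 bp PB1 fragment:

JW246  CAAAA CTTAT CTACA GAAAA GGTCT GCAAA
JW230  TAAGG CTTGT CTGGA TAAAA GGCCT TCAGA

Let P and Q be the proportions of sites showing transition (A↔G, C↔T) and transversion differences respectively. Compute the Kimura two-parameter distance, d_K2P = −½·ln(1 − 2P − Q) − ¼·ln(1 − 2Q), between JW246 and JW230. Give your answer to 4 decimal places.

0.4739

Differing sites — 1:C/T (Ti); 4:A/G (Ti); 5:A/G (Ti); 9:A/G (Ti); 13:A/G (Ti); 14:C/G (Tv); 16:G/T (Tv); 23:T/C (Ti); 26:G/T (Tv); 29:A/G (Ti).
Of the 10 differences, 7 transitions and 3 transversions over 30 sites: P = 7/30 = 0.233333, Q = 3/30 = 0.100000.
d = −0.5·ln(0.433334) − 0.25·ln(0.800000) = −0.5·(-0.836246) − 0.25·(-0.223144) = 0.4739.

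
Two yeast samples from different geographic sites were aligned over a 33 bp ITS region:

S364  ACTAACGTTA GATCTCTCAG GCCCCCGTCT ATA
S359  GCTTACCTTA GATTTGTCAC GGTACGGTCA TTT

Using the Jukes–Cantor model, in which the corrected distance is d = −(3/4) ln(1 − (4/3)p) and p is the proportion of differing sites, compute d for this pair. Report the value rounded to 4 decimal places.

0.5587

Differing sites — 1:A/G; 4:A/T; 7:G/C; 14:C/T; 16:C/G; 20:G/C; 22:C/G; 23:C/T; 24:C/A; 26:C/G; 30:T/A; 31:A/T; 33:A/T.
p = 13/33 = 0.393939.
d = −0.75 · ln(1 − (4/3)·0.393939) = −0.75 · ln(0.474748) = −0.75 · (-0.744971) = 0.5587.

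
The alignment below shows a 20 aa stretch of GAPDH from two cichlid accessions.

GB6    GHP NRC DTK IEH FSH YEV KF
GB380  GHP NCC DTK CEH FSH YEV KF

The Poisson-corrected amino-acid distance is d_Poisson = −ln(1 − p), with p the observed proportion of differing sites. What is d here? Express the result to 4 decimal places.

Mismatches occur at site 5 (R↔C), site 10 (I↔C).
p = 2/20 = 0.100000.
d = −ln(1 − 0.100000) = −ln(0.900000) = 0.1054.

0.1054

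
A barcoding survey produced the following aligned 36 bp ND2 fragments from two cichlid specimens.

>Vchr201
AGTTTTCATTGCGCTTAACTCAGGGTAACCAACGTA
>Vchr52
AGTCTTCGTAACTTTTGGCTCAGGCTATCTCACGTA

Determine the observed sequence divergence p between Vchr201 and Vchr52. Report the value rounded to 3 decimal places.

Mismatches occur at site 4 (T→C), site 8 (A→G), site 10 (T→A), site 11 (G→A), site 13 (G→T), site 14 (C→T), site 17 (A→G), site 18 (A→G), site 25 (G→C), site 28 (A→T), site 30 (C→T), site 31 (A→C).
There are 12 differences over 36 sites, so p = 12/36 = 0.333.

0.333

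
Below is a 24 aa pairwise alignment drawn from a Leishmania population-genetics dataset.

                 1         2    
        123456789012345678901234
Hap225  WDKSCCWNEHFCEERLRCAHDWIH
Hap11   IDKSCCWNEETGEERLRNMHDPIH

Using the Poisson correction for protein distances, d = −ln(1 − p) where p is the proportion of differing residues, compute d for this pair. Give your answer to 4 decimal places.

0.3448

Mismatches occur at site 1 (W↔I), site 10 (H↔E), site 11 (F↔T), site 12 (C↔G), site 18 (C↔N), site 19 (A↔M), site 22 (W↔P).
p = 7/24 = 0.291667.
d = −ln(1 − 0.291667) = −ln(0.708333) = 0.3448.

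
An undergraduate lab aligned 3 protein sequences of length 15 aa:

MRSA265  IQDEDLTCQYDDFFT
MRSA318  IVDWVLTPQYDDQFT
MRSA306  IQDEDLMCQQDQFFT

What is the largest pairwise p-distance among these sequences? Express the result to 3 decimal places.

0.533

Pairwise Hamming distances:
  MRSA265 vs MRSA318: 5
  MRSA265 vs MRSA306: 3
  MRSA318 vs MRSA306: 8
The largest is 8 mismatches, between MRSA318 and MRSA306; p = 8/15 = 0.533.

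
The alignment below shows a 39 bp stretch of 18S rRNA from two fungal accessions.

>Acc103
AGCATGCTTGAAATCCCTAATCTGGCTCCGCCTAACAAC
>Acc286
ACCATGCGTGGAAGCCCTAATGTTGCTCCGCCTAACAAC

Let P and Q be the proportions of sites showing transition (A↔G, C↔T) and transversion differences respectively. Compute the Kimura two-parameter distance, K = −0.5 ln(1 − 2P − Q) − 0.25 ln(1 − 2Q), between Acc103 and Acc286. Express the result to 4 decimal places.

Differing sites — 2:G/C (Tv); 8:T/G (Tv); 11:A/G (Ti); 14:T/G (Tv); 22:C/G (Tv); 24:G/T (Tv).
Of the 6 differences, 1 transition and 5 transversions over 39 sites: P = 1/39 = 0.025641, Q = 5/39 = 0.128205.
d = −0.5·ln(0.820513) − 0.25·ln(0.743590) = −0.5·(-0.197826) − 0.25·(-0.296265) = 0.1730.

0.1730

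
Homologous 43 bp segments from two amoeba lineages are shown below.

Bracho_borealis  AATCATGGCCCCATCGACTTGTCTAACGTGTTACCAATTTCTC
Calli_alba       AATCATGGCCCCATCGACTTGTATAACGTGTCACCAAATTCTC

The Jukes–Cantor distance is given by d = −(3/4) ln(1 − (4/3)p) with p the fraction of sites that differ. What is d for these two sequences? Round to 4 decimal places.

0.0732

The sequences differ at positions 23 (C/A), 32 (T/C), 38 (T/A).
p = 3/43 = 0.069767.
d = −0.75 · ln(1 − (4/3)·0.069767) = −0.75 · ln(0.906977) = −0.75 · (-0.097638) = 0.0732.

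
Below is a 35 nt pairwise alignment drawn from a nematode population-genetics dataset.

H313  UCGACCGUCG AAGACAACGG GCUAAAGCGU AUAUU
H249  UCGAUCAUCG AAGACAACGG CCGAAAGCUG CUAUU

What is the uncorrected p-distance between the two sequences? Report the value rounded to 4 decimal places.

The sequences differ at positions 5 (C/U), 7 (G/A), 21 (G/C), 23 (U/G), 29 (G/U), 30 (U/G), 31 (A/C).
There are 7 differences over 35 sites, so p = 7/35 = 0.2000.

0.2000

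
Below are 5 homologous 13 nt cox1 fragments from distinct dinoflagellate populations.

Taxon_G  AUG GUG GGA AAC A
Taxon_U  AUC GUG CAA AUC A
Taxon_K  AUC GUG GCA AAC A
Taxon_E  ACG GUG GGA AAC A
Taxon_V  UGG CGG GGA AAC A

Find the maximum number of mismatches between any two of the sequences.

8

Pairwise Hamming distances:
  Taxon_G vs Taxon_U: 4
  Taxon_G vs Taxon_K: 2
  Taxon_G vs Taxon_E: 1
  Taxon_G vs Taxon_V: 4
  Taxon_U vs Taxon_K: 3
  Taxon_U vs Taxon_E: 5
  Taxon_U vs Taxon_V: 8
  Taxon_K vs Taxon_E: 3
  Taxon_K vs Taxon_V: 6
  Taxon_E vs Taxon_V: 4
The largest is 8, between Taxon_U and Taxon_V.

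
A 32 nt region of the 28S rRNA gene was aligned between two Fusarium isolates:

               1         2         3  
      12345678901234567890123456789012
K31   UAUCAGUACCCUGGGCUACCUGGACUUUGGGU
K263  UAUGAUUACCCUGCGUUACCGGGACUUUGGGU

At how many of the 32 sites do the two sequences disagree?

5

Mismatches occur at site 4 (C→G), site 6 (G→U), site 14 (G→C), site 16 (C→U), site 21 (U→G).
That gives 5 mismatches out of 32 aligned sites, so the Hamming distance is 5.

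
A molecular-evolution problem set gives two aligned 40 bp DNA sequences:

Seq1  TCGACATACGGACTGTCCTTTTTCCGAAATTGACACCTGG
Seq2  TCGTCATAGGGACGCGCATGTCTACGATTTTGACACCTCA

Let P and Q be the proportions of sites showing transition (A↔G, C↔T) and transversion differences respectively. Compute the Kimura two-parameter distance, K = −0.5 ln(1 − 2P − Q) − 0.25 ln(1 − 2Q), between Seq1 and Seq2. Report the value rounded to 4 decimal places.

Differing sites — 4:A/T (Tv); 9:C/G (Tv); 14:T/G (Tv); 15:G/C (Tv); 16:T/G (Tv); 18:C/A (Tv); 20:T/G (Tv); 22:T/C (Ti); 24:C/A (Tv); 28:A/T (Tv); 29:A/T (Tv); 39:G/C (Tv); 40:G/A (Ti).
Of the 13 differences, 2 transitions and 11 transversions over 40 sites: P = 2/40 = 0.050000, Q = 11/40 = 0.275000.
d = −0.5·ln(0.625000) − 0.25·ln(0.450000) = −0.5·(-0.470004) − 0.25·(-0.798508) = 0.4346.

0.4346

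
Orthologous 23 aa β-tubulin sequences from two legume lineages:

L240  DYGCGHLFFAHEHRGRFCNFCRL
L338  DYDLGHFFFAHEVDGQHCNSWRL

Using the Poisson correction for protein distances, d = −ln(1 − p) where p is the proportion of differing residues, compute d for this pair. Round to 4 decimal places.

Mismatches occur at site 3 (G→D), site 4 (C→L), site 7 (L→F), site 13 (H→V), site 14 (R→D), site 16 (R→Q), site 17 (F→H), site 20 (F→S), site 21 (C→W).
p = 9/23 = 0.391304.
d = −ln(1 − 0.391304) = −ln(0.608696) = 0.4964.

0.4964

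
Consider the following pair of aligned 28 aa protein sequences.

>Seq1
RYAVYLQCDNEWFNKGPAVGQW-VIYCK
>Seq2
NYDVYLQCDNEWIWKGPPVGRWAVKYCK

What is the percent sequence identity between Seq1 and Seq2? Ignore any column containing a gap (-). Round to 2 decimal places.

Excluding the 1 gap column leaves 27 comparable sites.
Mismatches occur at site 1 (R↔N), site 3 (A↔D), site 13 (F↔I), site 14 (N↔W), site 18 (A↔P), site 21 (Q↔R), site 25 (I↔K).
20 of the 27 comparable sites match, so the percent identity is 20/27 × 100 = 74.07%.

74.07%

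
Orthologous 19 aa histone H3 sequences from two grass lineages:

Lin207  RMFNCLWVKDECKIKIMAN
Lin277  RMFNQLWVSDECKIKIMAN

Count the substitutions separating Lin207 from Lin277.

2

Mismatches occur at site 5 (C→Q), site 9 (K→S).
That gives 2 mismatches out of 19 aligned sites, so the Hamming distance is 2.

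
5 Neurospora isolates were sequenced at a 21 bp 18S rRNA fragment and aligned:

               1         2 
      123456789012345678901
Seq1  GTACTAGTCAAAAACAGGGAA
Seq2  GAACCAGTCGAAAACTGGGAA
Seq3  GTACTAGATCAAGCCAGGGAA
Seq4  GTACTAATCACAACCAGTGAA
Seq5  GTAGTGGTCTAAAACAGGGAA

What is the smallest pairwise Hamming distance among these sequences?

3

Pairwise Hamming distances:
  Seq1 vs Seq2: 4
  Seq1 vs Seq3: 5
  Seq1 vs Seq4: 4
  Seq1 vs Seq5: 3
  Seq2 vs Seq3: 8
  Seq2 vs Seq4: 8
  Seq2 vs Seq5: 6
  Seq3 vs Seq4: 7
  Seq3 vs Seq5: 7
  Seq4 vs Seq5: 7
The smallest is 3, between Seq1 and Seq5.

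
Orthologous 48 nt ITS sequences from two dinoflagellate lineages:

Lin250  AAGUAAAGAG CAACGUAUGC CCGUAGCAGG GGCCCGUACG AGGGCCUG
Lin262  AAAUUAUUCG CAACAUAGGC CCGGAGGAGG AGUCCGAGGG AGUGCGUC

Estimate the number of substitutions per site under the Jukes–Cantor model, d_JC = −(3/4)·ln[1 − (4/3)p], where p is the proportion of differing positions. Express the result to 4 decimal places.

0.4793

Differing sites — 3:G/A; 5:A/U; 7:A/U; 8:G/U; 9:A/C; 15:G/A; 18:U/G; 24:U/G; 27:C/G; 31:G/A; 33:C/U; 37:U/A; 38:A/G; 39:C/G; 43:G/U; 46:C/G; 48:G/C.
p = 17/48 = 0.354167.
d = −0.75 · ln(1 − (4/3)·0.354167) = −0.75 · ln(0.527777) = −0.75 · (-0.639081) = 0.4793.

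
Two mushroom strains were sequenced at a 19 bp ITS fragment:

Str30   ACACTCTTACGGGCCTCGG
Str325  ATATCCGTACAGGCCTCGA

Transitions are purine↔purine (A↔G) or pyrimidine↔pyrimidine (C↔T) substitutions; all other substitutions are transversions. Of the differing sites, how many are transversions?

Mismatches occur at site 2 (C/T, transition), site 4 (C/T, transition), site 5 (T/C, transition), site 7 (T/G, transversion), site 11 (G/A, transition), site 19 (G/A, transition).
Of the 6 differences, 5 transitions and 1 transversion, so the answer is 1.

1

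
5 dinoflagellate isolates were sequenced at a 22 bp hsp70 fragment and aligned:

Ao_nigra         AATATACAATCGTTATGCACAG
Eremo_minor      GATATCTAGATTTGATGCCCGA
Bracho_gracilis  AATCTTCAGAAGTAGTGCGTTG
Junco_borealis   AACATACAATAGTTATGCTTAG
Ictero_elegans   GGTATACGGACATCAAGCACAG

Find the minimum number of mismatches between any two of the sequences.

Pairwise Hamming distances:
  Ao_nigra vs Eremo_minor: 11
  Ao_nigra vs Bracho_gracilis: 10
  Ao_nigra vs Junco_borealis: 4
  Ao_nigra vs Ictero_elegans: 8
  Eremo_minor vs Bracho_gracilis: 12
  Eremo_minor vs Junco_borealis: 13
  Eremo_minor vs Ictero_elegans: 11
  Bracho_gracilis vs Junco_borealis: 9
  Bracho_gracilis vs Ictero_elegans: 13
  Junco_borealis vs Ictero_elegans: 12
The smallest is 4, between Ao_nigra and Junco_borealis.

4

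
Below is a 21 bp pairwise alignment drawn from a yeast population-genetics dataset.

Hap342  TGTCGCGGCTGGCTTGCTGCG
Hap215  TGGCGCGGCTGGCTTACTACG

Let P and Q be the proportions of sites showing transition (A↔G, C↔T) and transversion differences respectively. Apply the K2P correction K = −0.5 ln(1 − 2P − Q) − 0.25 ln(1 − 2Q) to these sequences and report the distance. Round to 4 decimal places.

The sequences differ at positions 3 (T/G, transversion), 16 (G/A, transition), 19 (G/A, transition).
Of the 3 differences, 2 transitions and 1 transversion over 21 sites: P = 2/21 = 0.095238, Q = 1/21 = 0.047619.
d = −0.5·ln(0.761905) − 0.25·ln(0.904762) = −0.5·(-0.271933) − 0.25·(-0.100083) = 0.1610.

0.1610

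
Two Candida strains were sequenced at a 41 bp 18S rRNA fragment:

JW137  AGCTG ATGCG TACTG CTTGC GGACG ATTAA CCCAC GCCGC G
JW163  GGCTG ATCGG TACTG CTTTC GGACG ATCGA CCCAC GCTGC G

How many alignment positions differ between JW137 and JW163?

Differing sites — 1:A/G; 8:G/C; 9:C/G; 19:G/T; 28:T/C; 29:A/G; 38:C/T.
That gives 7 mismatches out of 41 aligned sites, so the Hamming distance is 7.

7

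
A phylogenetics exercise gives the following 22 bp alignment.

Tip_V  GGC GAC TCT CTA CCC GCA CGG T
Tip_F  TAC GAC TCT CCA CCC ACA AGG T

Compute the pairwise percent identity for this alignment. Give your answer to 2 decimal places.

Mismatches occur at site 1 (G↔T), site 2 (G↔A), site 11 (T↔C), site 16 (G↔A), site 19 (C↔A).
17 of the 22 sites match, so the percent identity is 17/22 × 100 = 77.27%.

77.27%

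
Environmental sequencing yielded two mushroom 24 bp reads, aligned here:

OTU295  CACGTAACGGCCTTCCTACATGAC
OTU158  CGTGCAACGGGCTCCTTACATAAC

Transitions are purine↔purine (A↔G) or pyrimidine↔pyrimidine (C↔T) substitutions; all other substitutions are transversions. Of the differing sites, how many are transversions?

The sequences differ at positions 2 (A/G, transition), 3 (C/T, transition), 5 (T/C, transition), 11 (C/G, transversion), 14 (T/C, transition), 16 (C/T, transition), 22 (G/A, transition).
Of the 7 differences, 6 transitions and 1 transversion, so the answer is 1.

1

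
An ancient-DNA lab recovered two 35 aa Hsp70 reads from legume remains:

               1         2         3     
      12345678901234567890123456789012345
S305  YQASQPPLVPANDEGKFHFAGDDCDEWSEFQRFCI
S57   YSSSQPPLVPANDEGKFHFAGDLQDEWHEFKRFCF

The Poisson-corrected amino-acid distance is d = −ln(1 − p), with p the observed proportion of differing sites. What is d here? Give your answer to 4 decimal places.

Mismatches occur at site 2 (Q/S), site 3 (A/S), site 23 (D/L), site 24 (C/Q), site 28 (S/H), site 31 (Q/K), site 35 (I/F).
p = 7/35 = 0.200000.
d = −ln(1 − 0.200000) = −ln(0.800000) = 0.2231.

0.2231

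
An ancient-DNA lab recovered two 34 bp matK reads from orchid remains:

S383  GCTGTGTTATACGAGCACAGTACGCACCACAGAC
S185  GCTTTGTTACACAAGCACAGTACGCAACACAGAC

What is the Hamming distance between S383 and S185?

Mismatches occur at site 4 (G→T), site 10 (T→C), site 13 (G→A), site 27 (C→A).
That gives 4 mismatches out of 34 aligned sites, so the Hamming distance is 4.

4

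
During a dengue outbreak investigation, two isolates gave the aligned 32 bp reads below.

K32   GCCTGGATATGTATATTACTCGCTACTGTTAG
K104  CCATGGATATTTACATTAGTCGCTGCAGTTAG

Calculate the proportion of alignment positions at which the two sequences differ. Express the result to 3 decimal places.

0.219

Differing sites — 1:G/C; 3:C/A; 11:G/T; 14:T/C; 19:C/G; 25:A/G; 27:T/A.
There are 7 differences over 32 sites, so p = 7/32 = 0.219.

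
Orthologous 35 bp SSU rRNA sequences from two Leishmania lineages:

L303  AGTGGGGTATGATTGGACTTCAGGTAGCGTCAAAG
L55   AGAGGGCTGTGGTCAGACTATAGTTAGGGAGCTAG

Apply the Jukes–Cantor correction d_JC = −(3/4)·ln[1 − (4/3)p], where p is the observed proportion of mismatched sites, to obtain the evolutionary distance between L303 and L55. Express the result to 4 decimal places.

Differing sites — 3:T/A; 7:G/C; 9:A/G; 12:A/G; 14:T/C; 15:G/A; 20:T/A; 21:C/T; 24:G/T; 28:C/G; 30:T/A; 31:C/G; 32:A/C; 33:A/T.
p = 14/35 = 0.400000.
d = −0.75 · ln(1 − (4/3)·0.400000) = −0.75 · ln(0.466667) = −0.75 · (-0.762139) = 0.5716.

0.5716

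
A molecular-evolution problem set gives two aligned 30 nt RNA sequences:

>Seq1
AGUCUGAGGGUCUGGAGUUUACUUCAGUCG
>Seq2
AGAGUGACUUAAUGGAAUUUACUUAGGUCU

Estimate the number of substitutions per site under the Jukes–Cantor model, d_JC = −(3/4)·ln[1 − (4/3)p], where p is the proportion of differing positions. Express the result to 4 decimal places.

0.5034

Differing sites — 3:U/A; 4:C/G; 8:G/C; 9:G/U; 10:G/U; 11:U/A; 12:C/A; 17:G/A; 25:C/A; 26:A/G; 30:G/U.
p = 11/30 = 0.366667.
d = −0.75 · ln(1 − (4/3)·0.366667) = −0.75 · ln(0.511111) = −0.75 · (-0.671168) = 0.5034.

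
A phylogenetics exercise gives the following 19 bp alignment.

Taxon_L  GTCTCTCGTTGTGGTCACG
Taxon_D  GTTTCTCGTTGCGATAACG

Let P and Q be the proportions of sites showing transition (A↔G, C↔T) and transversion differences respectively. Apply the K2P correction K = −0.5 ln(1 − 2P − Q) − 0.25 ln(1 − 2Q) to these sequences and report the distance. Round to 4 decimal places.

Mismatches occur at site 3 (C/T, transition), site 12 (T/C, transition), site 14 (G/A, transition), site 16 (C/A, transversion).
Of the 4 differences, 3 transitions and 1 transversion over 19 sites: P = 3/19 = 0.157895, Q = 1/19 = 0.052632.
d = −0.5·ln(0.631578) − 0.25·ln(0.894736) = −0.5·(-0.459534) − 0.25·(-0.111227) = 0.2576.

0.2576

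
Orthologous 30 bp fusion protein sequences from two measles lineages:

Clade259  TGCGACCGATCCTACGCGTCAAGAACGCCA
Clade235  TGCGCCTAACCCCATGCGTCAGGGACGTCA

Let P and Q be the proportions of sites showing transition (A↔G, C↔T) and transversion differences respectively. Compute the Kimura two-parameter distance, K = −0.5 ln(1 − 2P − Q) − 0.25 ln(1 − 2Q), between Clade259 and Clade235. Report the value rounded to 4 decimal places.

0.4354

The sequences differ at positions 5 (A/C, transversion), 7 (C/T, transition), 8 (G/A, transition), 10 (T/C, transition), 13 (T/C, transition), 15 (C/T, transition), 22 (A/G, transition), 24 (A/G, transition), 28 (C/T, transition).
Of the 9 differences, 8 transitions and 1 transversion over 30 sites: P = 8/30 = 0.266667, Q = 1/30 = 0.033333.
d = −0.5·ln(0.433333) − 0.25·ln(0.933334) = −0.5·(-0.836249) − 0.25·(-0.068992) = 0.4354.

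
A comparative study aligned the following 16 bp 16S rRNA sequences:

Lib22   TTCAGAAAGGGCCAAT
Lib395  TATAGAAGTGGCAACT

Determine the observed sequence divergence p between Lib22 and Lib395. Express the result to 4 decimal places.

0.3750

Mismatches occur at site 2 (T↔A), site 3 (C↔T), site 8 (A↔G), site 9 (G↔T), site 13 (C↔A), site 15 (A↔C).
There are 6 differences over 16 sites, so p = 6/16 = 0.3750.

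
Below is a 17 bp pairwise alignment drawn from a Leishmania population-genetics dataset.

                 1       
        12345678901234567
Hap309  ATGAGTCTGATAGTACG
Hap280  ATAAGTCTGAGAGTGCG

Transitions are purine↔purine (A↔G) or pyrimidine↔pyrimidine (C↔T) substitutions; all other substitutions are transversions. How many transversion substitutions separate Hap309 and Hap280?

1

Differing sites — 3:G/A (Ti); 11:T/G (Tv); 15:A/G (Ti).
Of the 3 differences, 2 transitions and 1 transversion, so the answer is 1.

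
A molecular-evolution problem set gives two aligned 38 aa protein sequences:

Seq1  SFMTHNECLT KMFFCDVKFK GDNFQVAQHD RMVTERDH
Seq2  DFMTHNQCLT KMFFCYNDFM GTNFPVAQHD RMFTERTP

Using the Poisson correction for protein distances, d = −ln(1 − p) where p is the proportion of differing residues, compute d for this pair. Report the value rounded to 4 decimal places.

0.3417

Mismatches occur at site 1 (S↔D), site 7 (E↔Q), site 16 (D↔Y), site 17 (V↔N), site 18 (K↔D), site 20 (K↔M), site 22 (D↔T), site 25 (Q↔P), site 33 (V↔F), site 37 (D↔T), site 38 (H↔P).
p = 11/38 = 0.289474.
d = −ln(1 − 0.289474) = −ln(0.710526) = 0.3417.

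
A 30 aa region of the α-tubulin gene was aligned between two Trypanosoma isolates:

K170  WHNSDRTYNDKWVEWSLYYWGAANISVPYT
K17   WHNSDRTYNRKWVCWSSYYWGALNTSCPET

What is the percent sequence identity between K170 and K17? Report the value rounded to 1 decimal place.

Differing sites — 10:D/R; 14:E/C; 17:L/S; 23:A/L; 25:I/T; 27:V/C; 29:Y/E.
23 of the 30 sites match, so the percent identity is 23/30 × 100 = 76.7%.

76.7%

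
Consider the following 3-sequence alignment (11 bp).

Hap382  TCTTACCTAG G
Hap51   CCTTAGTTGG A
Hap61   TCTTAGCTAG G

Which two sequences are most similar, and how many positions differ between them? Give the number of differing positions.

1

Pairwise Hamming distances:
  Hap382 vs Hap51: 5
  Hap382 vs Hap61: 1
  Hap51 vs Hap61: 4
The smallest is 1, between Hap382 and Hap61.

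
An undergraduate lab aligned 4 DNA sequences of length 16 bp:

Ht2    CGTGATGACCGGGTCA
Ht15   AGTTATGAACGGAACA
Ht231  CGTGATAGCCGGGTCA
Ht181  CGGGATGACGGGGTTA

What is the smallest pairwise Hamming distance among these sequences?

Pairwise Hamming distances:
  Ht2 vs Ht15: 5
  Ht2 vs Ht231: 2
  Ht2 vs Ht181: 3
  Ht15 vs Ht231: 7
  Ht15 vs Ht181: 8
  Ht231 vs Ht181: 5
The smallest is 2, between Ht2 and Ht231.

2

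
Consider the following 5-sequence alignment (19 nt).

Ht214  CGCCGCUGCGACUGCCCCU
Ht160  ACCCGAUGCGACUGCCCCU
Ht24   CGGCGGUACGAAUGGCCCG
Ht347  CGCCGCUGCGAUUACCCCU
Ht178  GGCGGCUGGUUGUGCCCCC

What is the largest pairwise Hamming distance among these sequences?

11

Pairwise Hamming distances:
  Ht214 vs Ht160: 3
  Ht214 vs Ht24: 6
  Ht214 vs Ht347: 2
  Ht214 vs Ht178: 7
  Ht160 vs Ht24: 8
  Ht160 vs Ht347: 5
  Ht160 vs Ht178: 9
  Ht24 vs Ht347: 7
  Ht24 vs Ht178: 11
  Ht347 vs Ht178: 8
The largest is 11, between Ht24 and Ht178.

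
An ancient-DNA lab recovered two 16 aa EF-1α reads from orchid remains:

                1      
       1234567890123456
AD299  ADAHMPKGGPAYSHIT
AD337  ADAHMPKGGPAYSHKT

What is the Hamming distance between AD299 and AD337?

Differing sites — 15:I/K.
That gives 1 mismatch out of 16 aligned sites, so the Hamming distance is 1.

1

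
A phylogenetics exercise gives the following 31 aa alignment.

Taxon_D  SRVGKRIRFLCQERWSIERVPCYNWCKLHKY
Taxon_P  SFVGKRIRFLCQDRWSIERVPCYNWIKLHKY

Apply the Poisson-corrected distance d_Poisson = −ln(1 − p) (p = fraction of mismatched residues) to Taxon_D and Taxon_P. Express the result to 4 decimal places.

0.1018

Mismatches occur at site 2 (R↔F), site 13 (E↔D), site 26 (C↔I).
p = 3/31 = 0.096774.
d = −ln(1 − 0.096774) = −ln(0.903226) = 0.1018.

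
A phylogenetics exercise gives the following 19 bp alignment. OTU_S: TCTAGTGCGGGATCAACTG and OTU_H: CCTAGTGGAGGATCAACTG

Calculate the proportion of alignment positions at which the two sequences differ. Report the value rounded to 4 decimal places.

0.1579

Differing sites — 1:T/C; 8:C/G; 9:G/A.
There are 3 differences over 19 sites, so p = 3/19 = 0.1579.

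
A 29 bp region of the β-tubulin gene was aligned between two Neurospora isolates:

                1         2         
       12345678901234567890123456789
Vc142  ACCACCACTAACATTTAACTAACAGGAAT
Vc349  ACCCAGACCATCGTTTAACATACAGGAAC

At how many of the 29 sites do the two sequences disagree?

9

Differing sites — 4:A/C; 5:C/A; 6:C/G; 9:T/C; 11:A/T; 13:A/G; 20:T/A; 21:A/T; 29:T/C.
That gives 9 mismatches out of 29 aligned sites, so the Hamming distance is 9.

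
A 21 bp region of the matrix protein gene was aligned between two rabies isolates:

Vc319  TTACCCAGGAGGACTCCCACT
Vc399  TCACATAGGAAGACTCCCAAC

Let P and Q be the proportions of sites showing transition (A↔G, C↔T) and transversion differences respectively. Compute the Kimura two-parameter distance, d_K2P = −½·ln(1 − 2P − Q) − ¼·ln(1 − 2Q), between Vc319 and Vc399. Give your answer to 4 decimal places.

0.3761

Differing sites — 2:T/C (Ti); 5:C/A (Tv); 6:C/T (Ti); 11:G/A (Ti); 20:C/A (Tv); 21:T/C (Ti).
Of the 6 differences, 4 transitions and 2 transversions over 21 sites: P = 4/21 = 0.190476, Q = 2/21 = 0.095238.
d = −0.5·ln(0.523810) − 0.25·ln(0.809524) = −0.5·(-0.646626) − 0.25·(-0.211309) = 0.3761.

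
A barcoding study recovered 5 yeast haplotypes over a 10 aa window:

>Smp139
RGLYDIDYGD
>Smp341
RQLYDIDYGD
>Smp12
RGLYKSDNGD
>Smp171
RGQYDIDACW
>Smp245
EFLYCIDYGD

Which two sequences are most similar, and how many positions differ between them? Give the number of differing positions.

1

Pairwise Hamming distances:
  Smp139 vs Smp341: 1
  Smp139 vs Smp12: 3
  Smp139 vs Smp171: 4
  Smp139 vs Smp245: 3
  Smp341 vs Smp12: 4
  Smp341 vs Smp171: 5
  Smp341 vs Smp245: 3
  Smp12 vs Smp171: 6
  Smp12 vs Smp245: 5
  Smp171 vs Smp245: 7
The smallest is 1, between Smp139 and Smp341.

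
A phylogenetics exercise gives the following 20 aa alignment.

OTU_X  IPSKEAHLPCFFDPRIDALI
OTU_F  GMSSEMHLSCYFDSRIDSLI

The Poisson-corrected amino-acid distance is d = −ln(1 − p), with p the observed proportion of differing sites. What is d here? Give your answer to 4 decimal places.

0.5108

The sequences differ at positions 1 (I/G), 2 (P/M), 4 (K/S), 6 (A/M), 9 (P/S), 11 (F/Y), 14 (P/S), 18 (A/S).
p = 8/20 = 0.400000.
d = −ln(1 − 0.400000) = −ln(0.600000) = 0.5108.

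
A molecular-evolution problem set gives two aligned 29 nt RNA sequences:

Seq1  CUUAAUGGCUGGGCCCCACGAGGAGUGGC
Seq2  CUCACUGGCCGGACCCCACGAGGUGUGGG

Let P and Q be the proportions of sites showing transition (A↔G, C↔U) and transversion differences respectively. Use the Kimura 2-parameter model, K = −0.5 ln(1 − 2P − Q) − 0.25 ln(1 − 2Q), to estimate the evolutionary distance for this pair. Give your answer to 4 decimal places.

0.2437

The sequences differ at positions 3 (U/C, transition), 5 (A/C, transversion), 10 (U/C, transition), 13 (G/A, transition), 24 (A/U, transversion), 29 (C/G, transversion).
Of the 6 differences, 3 transitions and 3 transversions over 29 sites: P = 3/29 = 0.103448, Q = 3/29 = 0.103448.
d = −0.5·ln(0.689656) − 0.25·ln(0.793104) = −0.5·(-0.371562) − 0.25·(-0.231801) = 0.2437.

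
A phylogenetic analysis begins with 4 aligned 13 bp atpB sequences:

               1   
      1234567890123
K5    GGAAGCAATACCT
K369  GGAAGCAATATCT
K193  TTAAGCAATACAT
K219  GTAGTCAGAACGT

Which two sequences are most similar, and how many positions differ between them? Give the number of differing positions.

Pairwise Hamming distances:
  K5 vs K369: 1
  K5 vs K193: 3
  K5 vs K219: 6
  K369 vs K193: 4
  K369 vs K219: 7
  K193 vs K219: 6
The smallest is 1, between K5 and K369.

1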